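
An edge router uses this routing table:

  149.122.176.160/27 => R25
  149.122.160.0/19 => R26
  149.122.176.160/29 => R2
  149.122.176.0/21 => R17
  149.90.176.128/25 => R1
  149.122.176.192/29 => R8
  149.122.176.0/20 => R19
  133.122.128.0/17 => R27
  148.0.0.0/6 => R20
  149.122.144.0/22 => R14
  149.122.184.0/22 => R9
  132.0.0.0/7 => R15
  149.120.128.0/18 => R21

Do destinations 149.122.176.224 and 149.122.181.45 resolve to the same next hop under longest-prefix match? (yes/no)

yes

149.122.176.224: longest match 149.122.176.0/21 -> R17
149.122.181.45: longest match 149.122.176.0/21 -> R17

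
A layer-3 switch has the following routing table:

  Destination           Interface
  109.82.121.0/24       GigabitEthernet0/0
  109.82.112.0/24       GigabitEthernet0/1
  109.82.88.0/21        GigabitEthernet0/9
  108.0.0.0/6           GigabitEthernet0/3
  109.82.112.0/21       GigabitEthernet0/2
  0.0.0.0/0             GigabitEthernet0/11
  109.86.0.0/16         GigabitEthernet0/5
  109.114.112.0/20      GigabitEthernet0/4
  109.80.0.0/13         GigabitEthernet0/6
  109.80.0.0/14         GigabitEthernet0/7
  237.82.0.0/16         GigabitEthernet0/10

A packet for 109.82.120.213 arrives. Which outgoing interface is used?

GigabitEthernet0/7

Routes whose prefix contains 109.82.120.213:
  0.0.0.0/0 (default, matches everything) -> GigabitEthernet0/11
  108.0.0.0/6 (108.0.0.0 - 111.255.255.255) -> GigabitEthernet0/3
  109.80.0.0/13 (109.80.0.0 - 109.87.255.255) -> GigabitEthernet0/6
  109.80.0.0/14 (109.80.0.0 - 109.83.255.255) -> GigabitEthernet0/7
More-specific entries that do NOT match:
  109.82.121.0/24 (109.82.121.0 - 109.82.121.255) does not contain 109.82.120.213
  109.82.112.0/24 (109.82.112.0 - 109.82.112.255) does not contain 109.82.120.213
  109.82.88.0/21 (109.82.88.0 - 109.82.95.255) does not contain 109.82.120.213
  109.82.112.0/21 (109.82.112.0 - 109.82.119.255) does not contain 109.82.120.213
  109.114.112.0/20 (109.114.112.0 - 109.114.127.255) does not contain 109.82.120.213
  109.86.0.0/16 (109.86.0.0 - 109.86.255.255) does not contain 109.82.120.213
  237.82.0.0/16 (237.82.0.0 - 237.82.255.255) does not contain 109.82.120.213
Longest matching prefix is /14 -> interface GigabitEthernet0/7.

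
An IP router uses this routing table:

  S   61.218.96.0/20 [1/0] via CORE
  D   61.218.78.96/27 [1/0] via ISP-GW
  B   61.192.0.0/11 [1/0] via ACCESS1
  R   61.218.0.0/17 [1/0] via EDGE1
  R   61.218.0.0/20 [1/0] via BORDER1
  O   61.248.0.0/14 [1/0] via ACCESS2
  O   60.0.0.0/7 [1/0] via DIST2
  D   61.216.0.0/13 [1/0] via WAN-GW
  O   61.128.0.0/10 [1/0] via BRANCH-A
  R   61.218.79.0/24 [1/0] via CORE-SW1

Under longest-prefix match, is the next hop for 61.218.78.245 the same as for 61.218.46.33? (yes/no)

yes

61.218.78.245: longest match 61.218.0.0/17 -> EDGE1
61.218.46.33: longest match 61.218.0.0/17 -> EDGE1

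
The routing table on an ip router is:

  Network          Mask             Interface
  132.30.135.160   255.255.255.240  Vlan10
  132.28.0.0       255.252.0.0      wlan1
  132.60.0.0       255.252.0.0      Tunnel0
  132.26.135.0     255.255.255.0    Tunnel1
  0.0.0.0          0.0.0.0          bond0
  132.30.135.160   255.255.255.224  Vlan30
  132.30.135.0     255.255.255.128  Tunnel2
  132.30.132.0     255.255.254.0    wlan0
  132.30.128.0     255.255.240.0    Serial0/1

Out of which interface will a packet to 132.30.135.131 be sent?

Serial0/1

Routes whose prefix contains 132.30.135.131:
  0.0.0.0/0 (default, matches everything) -> bond0
  132.28.0.0/14 (132.28.0.0 - 132.31.255.255) -> wlan1
  132.30.128.0/20 (132.30.128.0 - 132.30.143.255) -> Serial0/1
More-specific entries that do NOT match:
  132.30.135.160/28 (132.30.135.160 - 132.30.135.175) does not contain 132.30.135.131
  132.30.135.160/27 (132.30.135.160 - 132.30.135.191) does not contain 132.30.135.131
  132.30.135.0/25 (132.30.135.0 - 132.30.135.127) does not contain 132.30.135.131
  132.26.135.0/24 (132.26.135.0 - 132.26.135.255) does not contain 132.30.135.131
  132.30.132.0/23 (132.30.132.0 - 132.30.133.255) does not contain 132.30.135.131
Longest matching prefix is /20 -> interface Serial0/1.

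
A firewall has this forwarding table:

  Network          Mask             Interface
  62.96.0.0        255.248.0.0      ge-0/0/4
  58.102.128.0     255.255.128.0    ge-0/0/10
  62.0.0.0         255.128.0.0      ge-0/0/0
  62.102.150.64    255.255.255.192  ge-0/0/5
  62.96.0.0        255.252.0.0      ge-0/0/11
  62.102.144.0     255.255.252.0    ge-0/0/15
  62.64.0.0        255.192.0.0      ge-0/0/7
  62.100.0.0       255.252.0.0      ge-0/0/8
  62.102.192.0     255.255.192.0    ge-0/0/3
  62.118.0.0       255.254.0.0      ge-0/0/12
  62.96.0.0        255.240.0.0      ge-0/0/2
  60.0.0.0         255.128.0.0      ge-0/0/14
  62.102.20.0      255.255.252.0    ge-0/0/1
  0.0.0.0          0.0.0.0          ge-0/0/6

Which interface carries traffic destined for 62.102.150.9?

Routes whose prefix contains 62.102.150.9:
  0.0.0.0/0 (default, matches everything) -> ge-0/0/6
  62.0.0.0/9 (62.0.0.0 - 62.127.255.255) -> ge-0/0/0
  62.64.0.0/10 (62.64.0.0 - 62.127.255.255) -> ge-0/0/7
  62.96.0.0/12 (62.96.0.0 - 62.111.255.255) -> ge-0/0/2
  62.96.0.0/13 (62.96.0.0 - 62.103.255.255) -> ge-0/0/4
  62.100.0.0/14 (62.100.0.0 - 62.103.255.255) -> ge-0/0/8
More-specific entries that do NOT match:
  62.102.150.64/26 (62.102.150.64 - 62.102.150.127) does not contain 62.102.150.9
  62.102.144.0/22 (62.102.144.0 - 62.102.147.255) does not contain 62.102.150.9
  62.102.20.0/22 (62.102.20.0 - 62.102.23.255) does not contain 62.102.150.9
  62.102.192.0/18 (62.102.192.0 - 62.102.255.255) does not contain 62.102.150.9
  58.102.128.0/17 (58.102.128.0 - 58.102.255.255) does not contain 62.102.150.9
  62.118.0.0/15 (62.118.0.0 - 62.119.255.255) does not contain 62.102.150.9
Longest matching prefix is /14 -> interface ge-0/0/8.

ge-0/0/8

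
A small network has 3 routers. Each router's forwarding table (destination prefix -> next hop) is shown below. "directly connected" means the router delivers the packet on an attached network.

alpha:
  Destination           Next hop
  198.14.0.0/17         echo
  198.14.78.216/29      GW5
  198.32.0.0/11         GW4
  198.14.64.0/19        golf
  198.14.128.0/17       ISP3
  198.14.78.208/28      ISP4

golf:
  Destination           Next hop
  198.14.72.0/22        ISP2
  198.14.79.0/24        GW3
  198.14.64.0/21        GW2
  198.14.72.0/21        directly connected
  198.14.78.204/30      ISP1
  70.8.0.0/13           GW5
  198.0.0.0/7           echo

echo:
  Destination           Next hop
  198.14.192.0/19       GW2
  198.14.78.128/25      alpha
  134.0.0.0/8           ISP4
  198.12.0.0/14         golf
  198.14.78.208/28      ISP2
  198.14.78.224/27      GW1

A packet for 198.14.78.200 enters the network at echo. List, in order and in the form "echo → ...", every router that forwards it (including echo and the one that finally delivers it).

echo → alpha → golf

At echo: longest match for 198.14.78.200 is 198.14.78.128/25 -> alpha
At alpha: longest match for 198.14.78.200 is 198.14.64.0/19 -> golf
At golf: longest match for 198.14.78.200 is 198.14.72.0/21 -> directly connected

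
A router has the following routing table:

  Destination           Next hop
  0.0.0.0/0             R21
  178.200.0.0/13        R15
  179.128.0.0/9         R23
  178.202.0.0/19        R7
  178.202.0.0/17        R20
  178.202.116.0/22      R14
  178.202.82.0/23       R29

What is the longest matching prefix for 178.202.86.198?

Entries matching 178.202.86.198:
  0.0.0.0/0 (default, matches everything)
  178.200.0.0/13 (178.200.0.0 - 178.207.255.255)
  178.202.0.0/17 (178.202.0.0 - 178.202.127.255)
Most specific is 178.202.0.0/17.

178.202.0.0/17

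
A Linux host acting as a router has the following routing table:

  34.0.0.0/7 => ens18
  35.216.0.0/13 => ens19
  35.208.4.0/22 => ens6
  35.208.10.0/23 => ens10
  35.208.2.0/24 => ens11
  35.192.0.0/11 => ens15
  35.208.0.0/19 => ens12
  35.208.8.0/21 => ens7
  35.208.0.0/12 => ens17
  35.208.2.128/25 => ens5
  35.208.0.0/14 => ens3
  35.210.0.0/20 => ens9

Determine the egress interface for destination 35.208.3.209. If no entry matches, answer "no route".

ens12

Routes whose prefix contains 35.208.3.209:
  34.0.0.0/7 (34.0.0.0 - 35.255.255.255) -> ens18
  35.192.0.0/11 (35.192.0.0 - 35.223.255.255) -> ens15
  35.208.0.0/12 (35.208.0.0 - 35.223.255.255) -> ens17
  35.208.0.0/14 (35.208.0.0 - 35.211.255.255) -> ens3
  35.208.0.0/19 (35.208.0.0 - 35.208.31.255) -> ens12
More-specific entries that do NOT match:
  35.208.2.128/25 (35.208.2.128 - 35.208.2.255) does not contain 35.208.3.209
  35.208.2.0/24 (35.208.2.0 - 35.208.2.255) does not contain 35.208.3.209
  35.208.10.0/23 (35.208.10.0 - 35.208.11.255) does not contain 35.208.3.209
  35.208.4.0/22 (35.208.4.0 - 35.208.7.255) does not contain 35.208.3.209
  35.208.8.0/21 (35.208.8.0 - 35.208.15.255) does not contain 35.208.3.209
  35.210.0.0/20 (35.210.0.0 - 35.210.15.255) does not contain 35.208.3.209
Longest matching prefix is /19 -> interface ens12.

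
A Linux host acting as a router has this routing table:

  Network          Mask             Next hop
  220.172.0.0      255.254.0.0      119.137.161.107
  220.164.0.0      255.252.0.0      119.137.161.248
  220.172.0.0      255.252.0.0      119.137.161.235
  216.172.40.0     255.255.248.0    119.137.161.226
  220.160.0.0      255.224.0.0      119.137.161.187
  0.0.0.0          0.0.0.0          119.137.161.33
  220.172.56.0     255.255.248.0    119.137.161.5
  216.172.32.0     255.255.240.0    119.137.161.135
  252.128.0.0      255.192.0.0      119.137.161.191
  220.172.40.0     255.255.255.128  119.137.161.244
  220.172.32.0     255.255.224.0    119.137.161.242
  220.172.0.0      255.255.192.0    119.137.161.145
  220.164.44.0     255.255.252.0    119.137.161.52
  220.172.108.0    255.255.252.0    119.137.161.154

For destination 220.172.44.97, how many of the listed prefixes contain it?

6

Prefixes containing 220.172.44.97:
  0.0.0.0/0 (default, matches everything)
  220.160.0.0/11 (220.160.0.0 - 220.191.255.255)
  220.172.0.0/14 (220.172.0.0 - 220.175.255.255)
  220.172.0.0/15 (220.172.0.0 - 220.173.255.255)
  220.172.0.0/18 (220.172.0.0 - 220.172.63.255)
  220.172.32.0/19 (220.172.32.0 - 220.172.63.255)
Total matching entries: 6.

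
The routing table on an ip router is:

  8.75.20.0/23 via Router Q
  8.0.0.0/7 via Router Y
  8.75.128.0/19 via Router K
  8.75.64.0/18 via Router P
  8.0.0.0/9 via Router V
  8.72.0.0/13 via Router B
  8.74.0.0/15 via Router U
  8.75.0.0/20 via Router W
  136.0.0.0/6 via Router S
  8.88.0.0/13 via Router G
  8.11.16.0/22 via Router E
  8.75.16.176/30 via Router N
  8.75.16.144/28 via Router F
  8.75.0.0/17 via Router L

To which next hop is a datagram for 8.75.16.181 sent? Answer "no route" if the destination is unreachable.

Routes whose prefix contains 8.75.16.181:
  8.0.0.0/7 (8.0.0.0 - 9.255.255.255) -> Router Y
  8.0.0.0/9 (8.0.0.0 - 8.127.255.255) -> Router V
  8.72.0.0/13 (8.72.0.0 - 8.79.255.255) -> Router B
  8.74.0.0/15 (8.74.0.0 - 8.75.255.255) -> Router U
  8.75.0.0/17 (8.75.0.0 - 8.75.127.255) -> Router L
More-specific entries that do NOT match:
  8.75.16.176/30 (8.75.16.176 - 8.75.16.179) does not contain 8.75.16.181
  8.75.16.144/28 (8.75.16.144 - 8.75.16.159) does not contain 8.75.16.181
  8.75.20.0/23 (8.75.20.0 - 8.75.21.255) does not contain 8.75.16.181
  8.11.16.0/22 (8.11.16.0 - 8.11.19.255) does not contain 8.75.16.181
  8.75.0.0/20 (8.75.0.0 - 8.75.15.255) does not contain 8.75.16.181
  8.75.128.0/19 (8.75.128.0 - 8.75.159.255) does not contain 8.75.16.181
  8.75.64.0/18 (8.75.64.0 - 8.75.127.255) does not contain 8.75.16.181
Longest matching prefix is /17 -> next hop Router L.

Router L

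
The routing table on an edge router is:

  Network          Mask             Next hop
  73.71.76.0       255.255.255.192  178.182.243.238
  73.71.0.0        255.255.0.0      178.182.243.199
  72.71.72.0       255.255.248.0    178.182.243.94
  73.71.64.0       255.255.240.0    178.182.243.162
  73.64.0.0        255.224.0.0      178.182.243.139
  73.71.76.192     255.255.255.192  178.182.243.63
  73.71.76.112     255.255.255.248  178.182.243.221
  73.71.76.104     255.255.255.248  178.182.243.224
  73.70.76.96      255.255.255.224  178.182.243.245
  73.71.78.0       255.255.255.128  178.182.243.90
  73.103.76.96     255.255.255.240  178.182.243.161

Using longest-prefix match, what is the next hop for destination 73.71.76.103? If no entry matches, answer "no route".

Routes whose prefix contains 73.71.76.103:
  73.64.0.0/11 (73.64.0.0 - 73.95.255.255) -> 178.182.243.139
  73.71.0.0/16 (73.71.0.0 - 73.71.255.255) -> 178.182.243.199
  73.71.64.0/20 (73.71.64.0 - 73.71.79.255) -> 178.182.243.162
More-specific entries that do NOT match:
  73.71.76.112/29 (73.71.76.112 - 73.71.76.119) does not contain 73.71.76.103
  73.71.76.104/29 (73.71.76.104 - 73.71.76.111) does not contain 73.71.76.103
  73.103.76.96/28 (73.103.76.96 - 73.103.76.111) does not contain 73.71.76.103
  73.70.76.96/27 (73.70.76.96 - 73.70.76.127) does not contain 73.71.76.103
  73.71.76.0/26 (73.71.76.0 - 73.71.76.63) does not contain 73.71.76.103
  73.71.76.192/26 (73.71.76.192 - 73.71.76.255) does not contain 73.71.76.103
  73.71.78.0/25 (73.71.78.0 - 73.71.78.127) does not contain 73.71.76.103
  72.71.72.0/21 (72.71.72.0 - 72.71.79.255) does not contain 73.71.76.103
Longest matching prefix is /20 -> next hop 178.182.243.162.

178.182.243.162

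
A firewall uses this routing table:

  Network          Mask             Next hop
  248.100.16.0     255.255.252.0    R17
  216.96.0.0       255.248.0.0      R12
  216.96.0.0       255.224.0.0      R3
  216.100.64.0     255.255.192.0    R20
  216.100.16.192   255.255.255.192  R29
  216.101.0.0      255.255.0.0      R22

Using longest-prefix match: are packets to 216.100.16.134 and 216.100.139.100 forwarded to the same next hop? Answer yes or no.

yes

216.100.16.134: longest match 216.96.0.0/13 -> R12
216.100.139.100: longest match 216.96.0.0/13 -> R12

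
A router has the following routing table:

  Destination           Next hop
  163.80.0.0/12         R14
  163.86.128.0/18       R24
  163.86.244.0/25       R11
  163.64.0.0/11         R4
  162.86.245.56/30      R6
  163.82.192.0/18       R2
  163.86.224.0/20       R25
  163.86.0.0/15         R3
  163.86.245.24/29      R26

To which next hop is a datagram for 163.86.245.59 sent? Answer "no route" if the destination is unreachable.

R3

Routes whose prefix contains 163.86.245.59:
  163.64.0.0/11 (163.64.0.0 - 163.95.255.255) -> R4
  163.80.0.0/12 (163.80.0.0 - 163.95.255.255) -> R14
  163.86.0.0/15 (163.86.0.0 - 163.87.255.255) -> R3
More-specific entries that do NOT match:
  162.86.245.56/30 (162.86.245.56 - 162.86.245.59) does not contain 163.86.245.59
  163.86.245.24/29 (163.86.245.24 - 163.86.245.31) does not contain 163.86.245.59
  163.86.244.0/25 (163.86.244.0 - 163.86.244.127) does not contain 163.86.245.59
  163.86.224.0/20 (163.86.224.0 - 163.86.239.255) does not contain 163.86.245.59
  163.86.128.0/18 (163.86.128.0 - 163.86.191.255) does not contain 163.86.245.59
  163.82.192.0/18 (163.82.192.0 - 163.82.255.255) does not contain 163.86.245.59
Longest matching prefix is /15 -> next hop R3.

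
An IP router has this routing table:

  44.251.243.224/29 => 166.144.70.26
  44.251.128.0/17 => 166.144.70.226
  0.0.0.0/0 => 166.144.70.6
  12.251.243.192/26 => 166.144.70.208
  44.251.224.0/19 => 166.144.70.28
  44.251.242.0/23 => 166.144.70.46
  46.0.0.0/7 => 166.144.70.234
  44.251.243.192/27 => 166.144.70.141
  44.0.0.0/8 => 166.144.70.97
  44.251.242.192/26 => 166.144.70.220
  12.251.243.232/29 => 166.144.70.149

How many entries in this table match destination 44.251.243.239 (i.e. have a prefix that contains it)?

Prefixes containing 44.251.243.239:
  0.0.0.0/0 (default, matches everything)
  44.0.0.0/8 (44.0.0.0 - 44.255.255.255)
  44.251.128.0/17 (44.251.128.0 - 44.251.255.255)
  44.251.224.0/19 (44.251.224.0 - 44.251.255.255)
  44.251.242.0/23 (44.251.242.0 - 44.251.243.255)
Total matching entries: 5.

5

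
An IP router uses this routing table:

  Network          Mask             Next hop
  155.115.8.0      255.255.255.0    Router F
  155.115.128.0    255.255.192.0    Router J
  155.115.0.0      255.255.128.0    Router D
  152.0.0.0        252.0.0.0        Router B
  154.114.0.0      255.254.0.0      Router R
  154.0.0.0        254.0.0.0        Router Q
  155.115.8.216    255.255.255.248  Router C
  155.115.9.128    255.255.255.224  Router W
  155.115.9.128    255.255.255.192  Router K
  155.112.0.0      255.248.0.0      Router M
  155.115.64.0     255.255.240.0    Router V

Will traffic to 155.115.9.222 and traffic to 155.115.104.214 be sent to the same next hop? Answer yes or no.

155.115.9.222: longest match 155.115.0.0/17 -> Router D
155.115.104.214: longest match 155.115.0.0/17 -> Router D

yes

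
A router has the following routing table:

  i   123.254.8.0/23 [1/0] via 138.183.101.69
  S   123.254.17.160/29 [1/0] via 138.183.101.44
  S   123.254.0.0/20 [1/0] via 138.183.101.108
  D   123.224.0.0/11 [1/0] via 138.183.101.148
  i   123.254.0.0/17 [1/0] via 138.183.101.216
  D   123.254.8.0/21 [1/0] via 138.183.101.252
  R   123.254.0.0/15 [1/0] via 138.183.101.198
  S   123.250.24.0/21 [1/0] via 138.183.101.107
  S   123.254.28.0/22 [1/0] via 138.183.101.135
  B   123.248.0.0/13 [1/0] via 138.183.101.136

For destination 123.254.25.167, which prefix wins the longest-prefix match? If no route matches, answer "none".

Entries matching 123.254.25.167:
  123.224.0.0/11 (123.224.0.0 - 123.255.255.255)
  123.248.0.0/13 (123.248.0.0 - 123.255.255.255)
  123.254.0.0/15 (123.254.0.0 - 123.255.255.255)
  123.254.0.0/17 (123.254.0.0 - 123.254.127.255)
Most specific is 123.254.0.0/17.

123.254.0.0/17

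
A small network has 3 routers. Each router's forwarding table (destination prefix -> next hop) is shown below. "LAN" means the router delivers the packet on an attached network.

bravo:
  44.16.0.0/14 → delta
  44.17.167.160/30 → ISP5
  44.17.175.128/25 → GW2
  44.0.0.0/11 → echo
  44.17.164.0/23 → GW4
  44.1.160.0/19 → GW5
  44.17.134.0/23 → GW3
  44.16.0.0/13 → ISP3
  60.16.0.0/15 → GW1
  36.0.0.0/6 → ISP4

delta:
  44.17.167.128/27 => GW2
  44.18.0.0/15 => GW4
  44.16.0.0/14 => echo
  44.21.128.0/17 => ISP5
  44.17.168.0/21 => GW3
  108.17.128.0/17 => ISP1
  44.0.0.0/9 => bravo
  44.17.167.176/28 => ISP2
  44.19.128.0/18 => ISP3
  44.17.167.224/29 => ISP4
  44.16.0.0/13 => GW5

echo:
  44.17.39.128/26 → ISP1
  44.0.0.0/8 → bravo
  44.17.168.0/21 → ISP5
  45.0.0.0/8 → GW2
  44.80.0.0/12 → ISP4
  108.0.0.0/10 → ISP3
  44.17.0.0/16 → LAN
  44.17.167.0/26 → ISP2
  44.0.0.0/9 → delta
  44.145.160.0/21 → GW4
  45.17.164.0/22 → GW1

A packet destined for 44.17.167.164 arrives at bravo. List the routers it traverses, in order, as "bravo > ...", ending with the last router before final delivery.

bravo > delta > echo

At bravo: longest match for 44.17.167.164 is 44.16.0.0/14 -> delta
At delta: longest match for 44.17.167.164 is 44.16.0.0/14 -> echo
At echo: longest match for 44.17.167.164 is 44.17.0.0/16 -> LAN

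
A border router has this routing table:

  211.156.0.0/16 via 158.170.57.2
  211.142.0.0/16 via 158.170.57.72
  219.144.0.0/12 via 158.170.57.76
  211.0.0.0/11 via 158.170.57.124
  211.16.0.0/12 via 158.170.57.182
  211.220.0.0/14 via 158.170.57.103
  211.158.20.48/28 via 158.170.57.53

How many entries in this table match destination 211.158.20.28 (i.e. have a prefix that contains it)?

No listed prefix contains 211.158.20.28.
Total matching entries: 0.

0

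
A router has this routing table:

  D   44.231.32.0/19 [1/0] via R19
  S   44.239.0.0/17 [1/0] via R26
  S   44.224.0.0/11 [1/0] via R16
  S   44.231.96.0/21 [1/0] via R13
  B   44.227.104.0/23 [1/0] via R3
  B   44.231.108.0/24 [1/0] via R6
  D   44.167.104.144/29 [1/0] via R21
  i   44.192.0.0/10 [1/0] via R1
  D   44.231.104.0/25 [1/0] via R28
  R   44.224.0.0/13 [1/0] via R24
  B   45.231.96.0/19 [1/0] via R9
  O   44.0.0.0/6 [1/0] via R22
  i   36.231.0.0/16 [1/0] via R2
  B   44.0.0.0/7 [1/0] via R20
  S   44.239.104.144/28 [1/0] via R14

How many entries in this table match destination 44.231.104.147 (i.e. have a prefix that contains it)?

5

Prefixes containing 44.231.104.147:
  44.0.0.0/6 (44.0.0.0 - 47.255.255.255)
  44.0.0.0/7 (44.0.0.0 - 45.255.255.255)
  44.192.0.0/10 (44.192.0.0 - 44.255.255.255)
  44.224.0.0/11 (44.224.0.0 - 44.255.255.255)
  44.224.0.0/13 (44.224.0.0 - 44.231.255.255)
Total matching entries: 5.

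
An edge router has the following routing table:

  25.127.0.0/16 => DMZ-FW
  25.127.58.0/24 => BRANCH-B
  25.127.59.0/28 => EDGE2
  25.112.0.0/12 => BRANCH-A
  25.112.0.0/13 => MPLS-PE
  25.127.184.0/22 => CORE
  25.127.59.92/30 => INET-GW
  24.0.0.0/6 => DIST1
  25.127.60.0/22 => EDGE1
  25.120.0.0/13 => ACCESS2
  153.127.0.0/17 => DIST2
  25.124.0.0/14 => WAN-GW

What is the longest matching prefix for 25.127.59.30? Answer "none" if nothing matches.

Entries matching 25.127.59.30:
  24.0.0.0/6 (24.0.0.0 - 27.255.255.255)
  25.112.0.0/12 (25.112.0.0 - 25.127.255.255)
  25.120.0.0/13 (25.120.0.0 - 25.127.255.255)
  25.124.0.0/14 (25.124.0.0 - 25.127.255.255)
  25.127.0.0/16 (25.127.0.0 - 25.127.255.255)
Most specific is 25.127.0.0/16.

25.127.0.0/16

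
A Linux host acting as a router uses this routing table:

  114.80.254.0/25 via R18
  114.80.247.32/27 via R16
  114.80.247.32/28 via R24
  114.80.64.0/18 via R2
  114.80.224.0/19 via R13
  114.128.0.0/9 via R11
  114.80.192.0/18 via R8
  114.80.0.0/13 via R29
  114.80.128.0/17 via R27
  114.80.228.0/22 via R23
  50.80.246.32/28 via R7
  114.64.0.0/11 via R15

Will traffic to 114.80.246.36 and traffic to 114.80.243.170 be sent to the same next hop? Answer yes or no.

114.80.246.36: longest match 114.80.224.0/19 -> R13
114.80.243.170: longest match 114.80.224.0/19 -> R13

yes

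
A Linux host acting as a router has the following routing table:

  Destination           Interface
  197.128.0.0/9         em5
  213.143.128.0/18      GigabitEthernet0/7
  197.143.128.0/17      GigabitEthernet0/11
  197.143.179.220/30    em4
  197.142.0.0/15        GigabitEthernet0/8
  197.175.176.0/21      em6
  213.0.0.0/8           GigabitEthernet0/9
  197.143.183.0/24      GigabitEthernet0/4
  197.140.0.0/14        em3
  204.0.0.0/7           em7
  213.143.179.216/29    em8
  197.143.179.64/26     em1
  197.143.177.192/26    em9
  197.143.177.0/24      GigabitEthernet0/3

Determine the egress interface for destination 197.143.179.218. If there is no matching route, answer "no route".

Routes whose prefix contains 197.143.179.218:
  197.128.0.0/9 (197.128.0.0 - 197.255.255.255) -> em5
  197.140.0.0/14 (197.140.0.0 - 197.143.255.255) -> em3
  197.142.0.0/15 (197.142.0.0 - 197.143.255.255) -> GigabitEthernet0/8
  197.143.128.0/17 (197.143.128.0 - 197.143.255.255) -> GigabitEthernet0/11
More-specific entries that do NOT match:
  197.143.179.220/30 (197.143.179.220 - 197.143.179.223) does not contain 197.143.179.218
  213.143.179.216/29 (213.143.179.216 - 213.143.179.223) does not contain 197.143.179.218
  197.143.179.64/26 (197.143.179.64 - 197.143.179.127) does not contain 197.143.179.218
  197.143.177.192/26 (197.143.177.192 - 197.143.177.255) does not contain 197.143.179.218
  197.143.183.0/24 (197.143.183.0 - 197.143.183.255) does not contain 197.143.179.218
  197.143.177.0/24 (197.143.177.0 - 197.143.177.255) does not contain 197.143.179.218
  197.175.176.0/21 (197.175.176.0 - 197.175.183.255) does not contain 197.143.179.218
  213.143.128.0/18 (213.143.128.0 - 213.143.191.255) does not contain 197.143.179.218
Longest matching prefix is /17 -> interface GigabitEthernet0/11.

GigabitEthernet0/11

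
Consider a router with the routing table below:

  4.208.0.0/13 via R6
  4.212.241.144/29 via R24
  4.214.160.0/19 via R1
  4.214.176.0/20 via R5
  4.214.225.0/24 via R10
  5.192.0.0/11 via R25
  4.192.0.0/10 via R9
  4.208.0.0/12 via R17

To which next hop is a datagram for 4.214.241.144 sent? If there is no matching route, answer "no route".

R6

Routes whose prefix contains 4.214.241.144:
  4.192.0.0/10 (4.192.0.0 - 4.255.255.255) -> R9
  4.208.0.0/12 (4.208.0.0 - 4.223.255.255) -> R17
  4.208.0.0/13 (4.208.0.0 - 4.215.255.255) -> R6
More-specific entries that do NOT match:
  4.212.241.144/29 (4.212.241.144 - 4.212.241.151) does not contain 4.214.241.144
  4.214.225.0/24 (4.214.225.0 - 4.214.225.255) does not contain 4.214.241.144
  4.214.176.0/20 (4.214.176.0 - 4.214.191.255) does not contain 4.214.241.144
  4.214.160.0/19 (4.214.160.0 - 4.214.191.255) does not contain 4.214.241.144
Longest matching prefix is /13 -> next hop R6.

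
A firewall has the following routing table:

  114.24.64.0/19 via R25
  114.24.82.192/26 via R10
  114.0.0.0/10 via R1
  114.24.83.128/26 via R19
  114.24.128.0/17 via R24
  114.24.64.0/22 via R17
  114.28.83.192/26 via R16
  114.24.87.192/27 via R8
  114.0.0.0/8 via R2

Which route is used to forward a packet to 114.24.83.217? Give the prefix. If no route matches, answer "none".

114.24.64.0/19

Entries matching 114.24.83.217:
  114.0.0.0/8 (114.0.0.0 - 114.255.255.255)
  114.0.0.0/10 (114.0.0.0 - 114.63.255.255)
  114.24.64.0/19 (114.24.64.0 - 114.24.95.255)
Most specific is 114.24.64.0/19.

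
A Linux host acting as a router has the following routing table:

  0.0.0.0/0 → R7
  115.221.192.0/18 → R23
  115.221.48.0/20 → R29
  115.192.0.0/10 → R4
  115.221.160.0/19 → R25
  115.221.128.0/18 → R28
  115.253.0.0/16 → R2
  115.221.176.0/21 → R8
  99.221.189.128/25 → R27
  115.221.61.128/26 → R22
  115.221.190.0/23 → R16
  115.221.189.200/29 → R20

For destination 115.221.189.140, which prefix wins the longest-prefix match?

Entries matching 115.221.189.140:
  0.0.0.0/0 (default, matches everything)
  115.192.0.0/10 (115.192.0.0 - 115.255.255.255)
  115.221.128.0/18 (115.221.128.0 - 115.221.191.255)
  115.221.160.0/19 (115.221.160.0 - 115.221.191.255)
Most specific is 115.221.160.0/19.

115.221.160.0/19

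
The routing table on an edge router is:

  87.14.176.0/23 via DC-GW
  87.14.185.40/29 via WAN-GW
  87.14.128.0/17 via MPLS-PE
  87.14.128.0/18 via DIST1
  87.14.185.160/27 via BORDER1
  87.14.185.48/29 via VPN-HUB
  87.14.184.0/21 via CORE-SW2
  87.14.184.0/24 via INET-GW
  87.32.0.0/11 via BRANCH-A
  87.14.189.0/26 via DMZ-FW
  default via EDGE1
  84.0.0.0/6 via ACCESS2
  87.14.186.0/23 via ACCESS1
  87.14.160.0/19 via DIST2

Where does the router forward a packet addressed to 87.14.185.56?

CORE-SW2

Routes whose prefix contains 87.14.185.56:
  0.0.0.0/0 (default, matches everything) -> EDGE1
  84.0.0.0/6 (84.0.0.0 - 87.255.255.255) -> ACCESS2
  87.14.128.0/17 (87.14.128.0 - 87.14.255.255) -> MPLS-PE
  87.14.128.0/18 (87.14.128.0 - 87.14.191.255) -> DIST1
  87.14.160.0/19 (87.14.160.0 - 87.14.191.255) -> DIST2
  87.14.184.0/21 (87.14.184.0 - 87.14.191.255) -> CORE-SW2
More-specific entries that do NOT match:
  87.14.185.40/29 (87.14.185.40 - 87.14.185.47) does not contain 87.14.185.56
  87.14.185.48/29 (87.14.185.48 - 87.14.185.55) does not contain 87.14.185.56
  87.14.185.160/27 (87.14.185.160 - 87.14.185.191) does not contain 87.14.185.56
  87.14.189.0/26 (87.14.189.0 - 87.14.189.63) does not contain 87.14.185.56
  87.14.184.0/24 (87.14.184.0 - 87.14.184.255) does not contain 87.14.185.56
  87.14.176.0/23 (87.14.176.0 - 87.14.177.255) does not contain 87.14.185.56
  87.14.186.0/23 (87.14.186.0 - 87.14.187.255) does not contain 87.14.185.56
Longest matching prefix is /21 -> next hop CORE-SW2.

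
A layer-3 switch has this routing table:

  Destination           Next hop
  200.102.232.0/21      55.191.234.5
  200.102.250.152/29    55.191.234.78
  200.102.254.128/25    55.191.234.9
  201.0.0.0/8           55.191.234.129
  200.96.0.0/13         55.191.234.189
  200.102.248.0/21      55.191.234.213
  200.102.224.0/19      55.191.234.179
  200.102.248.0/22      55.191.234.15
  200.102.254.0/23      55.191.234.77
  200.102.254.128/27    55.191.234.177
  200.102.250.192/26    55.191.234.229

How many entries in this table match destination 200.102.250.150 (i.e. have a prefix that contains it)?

4

Prefixes containing 200.102.250.150:
  200.96.0.0/13 (200.96.0.0 - 200.103.255.255)
  200.102.224.0/19 (200.102.224.0 - 200.102.255.255)
  200.102.248.0/21 (200.102.248.0 - 200.102.255.255)
  200.102.248.0/22 (200.102.248.0 - 200.102.251.255)
Total matching entries: 4.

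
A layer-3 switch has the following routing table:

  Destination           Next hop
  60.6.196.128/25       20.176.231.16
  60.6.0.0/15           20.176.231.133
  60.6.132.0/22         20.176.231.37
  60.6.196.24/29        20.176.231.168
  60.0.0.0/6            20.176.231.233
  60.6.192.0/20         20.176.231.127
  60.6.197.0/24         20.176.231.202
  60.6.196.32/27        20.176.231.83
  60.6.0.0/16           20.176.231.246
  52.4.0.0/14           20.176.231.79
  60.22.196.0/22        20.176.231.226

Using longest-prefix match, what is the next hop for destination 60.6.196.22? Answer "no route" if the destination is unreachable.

20.176.231.127

Routes whose prefix contains 60.6.196.22:
  60.0.0.0/6 (60.0.0.0 - 63.255.255.255) -> 20.176.231.233
  60.6.0.0/15 (60.6.0.0 - 60.7.255.255) -> 20.176.231.133
  60.6.0.0/16 (60.6.0.0 - 60.6.255.255) -> 20.176.231.246
  60.6.192.0/20 (60.6.192.0 - 60.6.207.255) -> 20.176.231.127
More-specific entries that do NOT match:
  60.6.196.24/29 (60.6.196.24 - 60.6.196.31) does not contain 60.6.196.22
  60.6.196.32/27 (60.6.196.32 - 60.6.196.63) does not contain 60.6.196.22
  60.6.196.128/25 (60.6.196.128 - 60.6.196.255) does not contain 60.6.196.22
  60.6.197.0/24 (60.6.197.0 - 60.6.197.255) does not contain 60.6.196.22
  60.6.132.0/22 (60.6.132.0 - 60.6.135.255) does not contain 60.6.196.22
  60.22.196.0/22 (60.22.196.0 - 60.22.199.255) does not contain 60.6.196.22
Longest matching prefix is /20 -> next hop 20.176.231.127.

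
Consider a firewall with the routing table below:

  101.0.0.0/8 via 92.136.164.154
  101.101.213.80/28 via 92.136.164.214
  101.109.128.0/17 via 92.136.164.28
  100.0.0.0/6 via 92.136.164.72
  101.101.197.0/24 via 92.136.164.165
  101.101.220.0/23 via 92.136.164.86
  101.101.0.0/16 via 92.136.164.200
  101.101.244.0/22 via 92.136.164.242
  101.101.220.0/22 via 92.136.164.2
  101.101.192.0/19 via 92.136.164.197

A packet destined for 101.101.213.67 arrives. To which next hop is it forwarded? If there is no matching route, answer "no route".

Routes whose prefix contains 101.101.213.67:
  100.0.0.0/6 (100.0.0.0 - 103.255.255.255) -> 92.136.164.72
  101.0.0.0/8 (101.0.0.0 - 101.255.255.255) -> 92.136.164.154
  101.101.0.0/16 (101.101.0.0 - 101.101.255.255) -> 92.136.164.200
  101.101.192.0/19 (101.101.192.0 - 101.101.223.255) -> 92.136.164.197
More-specific entries that do NOT match:
  101.101.213.80/28 (101.101.213.80 - 101.101.213.95) does not contain 101.101.213.67
  101.101.197.0/24 (101.101.197.0 - 101.101.197.255) does not contain 101.101.213.67
  101.101.220.0/23 (101.101.220.0 - 101.101.221.255) does not contain 101.101.213.67
  101.101.244.0/22 (101.101.244.0 - 101.101.247.255) does not contain 101.101.213.67
  101.101.220.0/22 (101.101.220.0 - 101.101.223.255) does not contain 101.101.213.67
Longest matching prefix is /19 -> next hop 92.136.164.197.

92.136.164.197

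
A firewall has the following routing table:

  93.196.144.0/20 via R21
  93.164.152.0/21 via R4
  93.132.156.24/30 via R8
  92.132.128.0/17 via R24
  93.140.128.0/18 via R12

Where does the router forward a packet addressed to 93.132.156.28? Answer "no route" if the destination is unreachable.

no route

No entry's prefix contains 93.132.156.28; there is no default route.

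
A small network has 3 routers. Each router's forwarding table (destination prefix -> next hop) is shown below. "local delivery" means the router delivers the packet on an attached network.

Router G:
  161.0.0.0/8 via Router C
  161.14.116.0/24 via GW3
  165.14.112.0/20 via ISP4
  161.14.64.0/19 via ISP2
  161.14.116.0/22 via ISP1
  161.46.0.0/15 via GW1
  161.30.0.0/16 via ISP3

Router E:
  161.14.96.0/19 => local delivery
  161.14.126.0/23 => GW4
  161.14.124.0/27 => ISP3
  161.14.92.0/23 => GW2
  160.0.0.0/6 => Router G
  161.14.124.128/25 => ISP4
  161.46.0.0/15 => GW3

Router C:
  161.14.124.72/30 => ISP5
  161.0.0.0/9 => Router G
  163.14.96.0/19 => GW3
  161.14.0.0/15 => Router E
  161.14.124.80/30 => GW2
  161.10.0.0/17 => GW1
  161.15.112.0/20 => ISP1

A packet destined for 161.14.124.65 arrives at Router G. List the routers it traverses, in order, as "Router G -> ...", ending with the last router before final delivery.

Router G -> Router C -> Router E

At Router G: longest match for 161.14.124.65 is 161.0.0.0/8 -> Router C
At Router C: longest match for 161.14.124.65 is 161.14.0.0/15 -> Router E
At Router E: longest match for 161.14.124.65 is 161.14.96.0/19 -> local delivery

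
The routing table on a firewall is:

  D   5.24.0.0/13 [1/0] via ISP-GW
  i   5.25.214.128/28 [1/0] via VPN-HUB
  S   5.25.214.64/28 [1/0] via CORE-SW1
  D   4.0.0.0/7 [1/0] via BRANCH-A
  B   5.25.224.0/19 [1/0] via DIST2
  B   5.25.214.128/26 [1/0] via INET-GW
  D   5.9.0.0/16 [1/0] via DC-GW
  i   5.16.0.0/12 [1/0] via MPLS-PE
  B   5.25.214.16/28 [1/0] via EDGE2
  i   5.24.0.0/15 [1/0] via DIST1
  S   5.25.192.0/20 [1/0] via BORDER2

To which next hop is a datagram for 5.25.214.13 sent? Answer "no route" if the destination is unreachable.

Routes whose prefix contains 5.25.214.13:
  4.0.0.0/7 (4.0.0.0 - 5.255.255.255) -> BRANCH-A
  5.16.0.0/12 (5.16.0.0 - 5.31.255.255) -> MPLS-PE
  5.24.0.0/13 (5.24.0.0 - 5.31.255.255) -> ISP-GW
  5.24.0.0/15 (5.24.0.0 - 5.25.255.255) -> DIST1
More-specific entries that do NOT match:
  5.25.214.128/28 (5.25.214.128 - 5.25.214.143) does not contain 5.25.214.13
  5.25.214.64/28 (5.25.214.64 - 5.25.214.79) does not contain 5.25.214.13
  5.25.214.16/28 (5.25.214.16 - 5.25.214.31) does not contain 5.25.214.13
  5.25.214.128/26 (5.25.214.128 - 5.25.214.191) does not contain 5.25.214.13
  5.25.192.0/20 (5.25.192.0 - 5.25.207.255) does not contain 5.25.214.13
  5.25.224.0/19 (5.25.224.0 - 5.25.255.255) does not contain 5.25.214.13
  5.9.0.0/16 (5.9.0.0 - 5.9.255.255) does not contain 5.25.214.13
Longest matching prefix is /15 -> next hop DIST1.

DIST1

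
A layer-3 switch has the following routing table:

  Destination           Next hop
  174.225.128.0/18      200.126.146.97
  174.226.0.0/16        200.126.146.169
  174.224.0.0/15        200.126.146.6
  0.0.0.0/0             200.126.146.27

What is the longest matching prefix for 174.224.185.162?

Entries matching 174.224.185.162:
  0.0.0.0/0 (default, matches everything)
  174.224.0.0/15 (174.224.0.0 - 174.225.255.255)
Most specific is 174.224.0.0/15.

174.224.0.0/15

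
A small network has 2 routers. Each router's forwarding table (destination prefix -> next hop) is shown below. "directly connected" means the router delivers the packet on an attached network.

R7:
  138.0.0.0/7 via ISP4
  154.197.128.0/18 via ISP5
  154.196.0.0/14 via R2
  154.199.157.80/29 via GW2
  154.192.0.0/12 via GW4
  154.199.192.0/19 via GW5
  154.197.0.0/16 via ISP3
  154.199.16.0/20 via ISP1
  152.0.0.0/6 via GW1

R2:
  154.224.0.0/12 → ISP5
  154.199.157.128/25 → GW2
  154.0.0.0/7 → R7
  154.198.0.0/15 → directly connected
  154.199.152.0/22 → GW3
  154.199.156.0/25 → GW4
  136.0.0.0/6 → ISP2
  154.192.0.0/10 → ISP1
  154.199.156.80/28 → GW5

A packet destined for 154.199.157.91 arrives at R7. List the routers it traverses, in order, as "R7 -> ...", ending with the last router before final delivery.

At R7: longest match for 154.199.157.91 is 154.196.0.0/14 -> R2
At R2: longest match for 154.199.157.91 is 154.198.0.0/15 -> directly connected

R7 -> R2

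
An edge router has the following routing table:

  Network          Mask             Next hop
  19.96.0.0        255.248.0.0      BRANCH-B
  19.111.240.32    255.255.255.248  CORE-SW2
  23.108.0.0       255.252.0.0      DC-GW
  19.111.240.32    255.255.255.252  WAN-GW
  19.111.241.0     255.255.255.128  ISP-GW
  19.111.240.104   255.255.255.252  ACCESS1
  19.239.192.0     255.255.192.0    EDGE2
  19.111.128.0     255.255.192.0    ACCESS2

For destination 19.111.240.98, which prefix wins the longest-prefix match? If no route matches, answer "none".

none

19.111.240.98 is outside every listed prefix and there is no default route.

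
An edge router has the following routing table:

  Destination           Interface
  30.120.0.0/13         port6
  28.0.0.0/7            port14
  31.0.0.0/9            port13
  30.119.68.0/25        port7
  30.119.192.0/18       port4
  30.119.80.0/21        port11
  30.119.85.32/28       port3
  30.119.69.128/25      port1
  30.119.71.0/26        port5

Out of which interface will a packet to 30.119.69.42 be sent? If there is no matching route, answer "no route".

No entry's prefix contains 30.119.69.42; there is no default route.

no route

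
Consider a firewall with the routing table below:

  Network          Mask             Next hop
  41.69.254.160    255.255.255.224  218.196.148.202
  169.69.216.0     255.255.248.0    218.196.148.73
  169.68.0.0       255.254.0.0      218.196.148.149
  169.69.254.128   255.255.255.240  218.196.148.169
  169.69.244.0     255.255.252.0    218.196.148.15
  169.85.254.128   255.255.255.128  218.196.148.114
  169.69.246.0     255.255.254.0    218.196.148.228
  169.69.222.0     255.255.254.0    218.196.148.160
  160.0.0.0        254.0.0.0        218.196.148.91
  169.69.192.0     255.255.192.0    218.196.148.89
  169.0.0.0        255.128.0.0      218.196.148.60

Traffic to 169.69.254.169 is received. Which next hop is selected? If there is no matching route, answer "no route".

218.196.148.89

Routes whose prefix contains 169.69.254.169:
  169.0.0.0/9 (169.0.0.0 - 169.127.255.255) -> 218.196.148.60
  169.68.0.0/15 (169.68.0.0 - 169.69.255.255) -> 218.196.148.149
  169.69.192.0/18 (169.69.192.0 - 169.69.255.255) -> 218.196.148.89
More-specific entries that do NOT match:
  169.69.254.128/28 (169.69.254.128 - 169.69.254.143) does not contain 169.69.254.169
  41.69.254.160/27 (41.69.254.160 - 41.69.254.191) does not contain 169.69.254.169
  169.85.254.128/25 (169.85.254.128 - 169.85.254.255) does not contain 169.69.254.169
  169.69.246.0/23 (169.69.246.0 - 169.69.247.255) does not contain 169.69.254.169
  169.69.222.0/23 (169.69.222.0 - 169.69.223.255) does not contain 169.69.254.169
  169.69.244.0/22 (169.69.244.0 - 169.69.247.255) does not contain 169.69.254.169
  169.69.216.0/21 (169.69.216.0 - 169.69.223.255) does not contain 169.69.254.169
Longest matching prefix is /18 -> next hop 218.196.148.89.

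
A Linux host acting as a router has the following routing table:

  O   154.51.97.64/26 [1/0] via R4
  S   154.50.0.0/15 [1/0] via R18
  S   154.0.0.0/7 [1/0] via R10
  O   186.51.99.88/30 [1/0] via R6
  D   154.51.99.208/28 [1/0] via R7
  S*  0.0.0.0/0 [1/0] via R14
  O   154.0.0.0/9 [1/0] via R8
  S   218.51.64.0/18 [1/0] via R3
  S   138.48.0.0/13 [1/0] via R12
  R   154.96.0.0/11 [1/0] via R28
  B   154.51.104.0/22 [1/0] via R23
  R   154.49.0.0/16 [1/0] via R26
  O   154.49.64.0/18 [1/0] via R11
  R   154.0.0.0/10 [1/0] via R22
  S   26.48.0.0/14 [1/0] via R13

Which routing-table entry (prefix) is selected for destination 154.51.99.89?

154.50.0.0/15

Entries matching 154.51.99.89:
  0.0.0.0/0 (default, matches everything)
  154.0.0.0/7 (154.0.0.0 - 155.255.255.255)
  154.0.0.0/9 (154.0.0.0 - 154.127.255.255)
  154.0.0.0/10 (154.0.0.0 - 154.63.255.255)
  154.50.0.0/15 (154.50.0.0 - 154.51.255.255)
Most specific is 154.50.0.0/15.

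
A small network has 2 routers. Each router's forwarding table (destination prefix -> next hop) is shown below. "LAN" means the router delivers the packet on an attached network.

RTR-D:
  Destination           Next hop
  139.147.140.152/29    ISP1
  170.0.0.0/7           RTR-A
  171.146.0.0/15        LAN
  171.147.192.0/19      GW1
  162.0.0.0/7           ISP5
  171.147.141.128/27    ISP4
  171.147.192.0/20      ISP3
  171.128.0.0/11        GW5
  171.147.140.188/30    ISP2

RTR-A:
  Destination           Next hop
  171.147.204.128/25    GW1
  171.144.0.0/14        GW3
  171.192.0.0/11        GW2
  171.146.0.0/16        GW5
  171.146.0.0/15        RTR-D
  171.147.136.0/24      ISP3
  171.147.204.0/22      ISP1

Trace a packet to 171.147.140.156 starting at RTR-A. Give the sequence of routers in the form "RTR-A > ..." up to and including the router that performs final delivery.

RTR-A > RTR-D

At RTR-A: longest match for 171.147.140.156 is 171.146.0.0/15 -> RTR-D
At RTR-D: longest match for 171.147.140.156 is 171.146.0.0/15 -> LAN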